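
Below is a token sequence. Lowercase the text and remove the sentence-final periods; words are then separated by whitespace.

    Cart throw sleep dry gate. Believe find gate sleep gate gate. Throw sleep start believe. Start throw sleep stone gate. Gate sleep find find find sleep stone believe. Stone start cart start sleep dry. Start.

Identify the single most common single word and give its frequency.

"sleep", 7 times

Unigram frequencies (highest first):
  sleep: 7
  gate: 6
  start: 5
  find: 4
  throw: 3
  believe: 3
  … (3 more, each ≤ 3)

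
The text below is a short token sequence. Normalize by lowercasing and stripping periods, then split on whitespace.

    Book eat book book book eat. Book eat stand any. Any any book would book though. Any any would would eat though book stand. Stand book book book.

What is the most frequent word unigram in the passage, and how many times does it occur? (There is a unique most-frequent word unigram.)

"book", 11 times

Unigram frequencies (highest first):
  book: 11
  any: 5
  eat: 4
  stand: 3
  would: 3
  though: 2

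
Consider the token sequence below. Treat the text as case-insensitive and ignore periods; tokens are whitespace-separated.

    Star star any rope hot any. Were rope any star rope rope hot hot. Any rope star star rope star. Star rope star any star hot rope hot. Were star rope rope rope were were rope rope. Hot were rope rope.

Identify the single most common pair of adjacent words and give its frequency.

"rope rope", 5 times

Bigram frequencies (highest first):
  rope rope: 5
  rope hot: 4
  star rope: 4
  star star: 3
  were rope: 3
  rope star: 3
  … (13 more, each ≤ 2)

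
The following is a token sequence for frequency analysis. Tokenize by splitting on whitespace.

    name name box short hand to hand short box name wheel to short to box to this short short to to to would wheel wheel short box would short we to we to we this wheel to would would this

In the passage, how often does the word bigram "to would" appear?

Scanning the 39 overlapping bigram windows for "to would":
  position 22–23: to would
  position 37–38: to would

2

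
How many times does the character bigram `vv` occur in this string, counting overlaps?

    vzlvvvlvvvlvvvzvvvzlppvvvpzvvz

11

Sliding a length-2 window over the 30 characters (29 positions):
  position 4–5: vv
  position 5–6: vv
  position 8–9: vv
  position 9–10: vv
  position 12–13: vv
  position 13–14: vv
  position 16–17: vv
  position 17–18: vv
  position 23–24: vv
  position 24–25: vv
  … (1 more)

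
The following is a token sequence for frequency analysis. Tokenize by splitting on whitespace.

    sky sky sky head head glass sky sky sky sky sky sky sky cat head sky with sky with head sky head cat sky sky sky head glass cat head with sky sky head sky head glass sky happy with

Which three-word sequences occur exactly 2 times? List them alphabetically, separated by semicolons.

head glass sky; head sky head; sky head glass

Trigram counts meeting the condition (exactly 2 times):
  head glass sky: 2
  head sky head: 2
  sky head glass: 2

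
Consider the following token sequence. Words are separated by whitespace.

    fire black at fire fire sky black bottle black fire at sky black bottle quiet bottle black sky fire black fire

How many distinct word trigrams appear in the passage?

18

21 tokens → 19 trigram windows in total.
Repeated trigrams (each contributes count−1 duplicates):
  sky black bottle: 2
1 duplicate windows → 19 − 1 = 18 distinct.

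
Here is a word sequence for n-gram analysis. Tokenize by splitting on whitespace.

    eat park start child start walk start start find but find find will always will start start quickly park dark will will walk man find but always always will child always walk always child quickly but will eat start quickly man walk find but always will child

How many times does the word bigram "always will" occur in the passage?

Scanning the 46 overlapping bigram windows for "always will":
  position 14–15: always will
  position 28–29: always will
  position 45–46: always will

3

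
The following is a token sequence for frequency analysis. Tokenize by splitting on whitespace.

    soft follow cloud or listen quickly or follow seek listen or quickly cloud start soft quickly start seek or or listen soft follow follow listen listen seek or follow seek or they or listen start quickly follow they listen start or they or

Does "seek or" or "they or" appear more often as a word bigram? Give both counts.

"seek or" (3 vs 2)

"seek or": 3 occurrences
"they or": 2 occurrences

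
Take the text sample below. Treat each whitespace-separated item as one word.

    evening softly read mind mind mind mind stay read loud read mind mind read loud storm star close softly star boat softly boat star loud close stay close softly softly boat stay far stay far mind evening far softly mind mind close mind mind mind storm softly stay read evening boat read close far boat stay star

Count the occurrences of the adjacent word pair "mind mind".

7

Scanning the 56 overlapping bigram windows for "mind mind":
  position 4–5: mind mind
  position 5–6: mind mind
  position 6–7: mind mind
  position 12–13: mind mind
  position 40–41: mind mind
  position 43–44: mind mind
  position 44–45: mind mind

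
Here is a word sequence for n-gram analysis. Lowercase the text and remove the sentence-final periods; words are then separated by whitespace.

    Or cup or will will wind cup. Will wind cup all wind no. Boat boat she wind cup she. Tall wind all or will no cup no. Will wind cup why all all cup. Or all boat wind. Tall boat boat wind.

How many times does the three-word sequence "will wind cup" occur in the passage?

3

Scanning the 40 overlapping trigram windows for "will wind cup":
  position 5–7: will wind cup
  position 8–10: will wind cup
  position 28–30: will wind cup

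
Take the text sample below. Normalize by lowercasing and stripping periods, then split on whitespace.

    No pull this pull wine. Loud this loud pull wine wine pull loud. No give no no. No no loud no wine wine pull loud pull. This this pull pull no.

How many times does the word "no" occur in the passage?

Scanning the 31 tokens for "no":
  position 1: no
  position 14: no
  position 16: no
  position 17: no
  position 18: no
  position 19: no
  position 21: no
  position 31: no

8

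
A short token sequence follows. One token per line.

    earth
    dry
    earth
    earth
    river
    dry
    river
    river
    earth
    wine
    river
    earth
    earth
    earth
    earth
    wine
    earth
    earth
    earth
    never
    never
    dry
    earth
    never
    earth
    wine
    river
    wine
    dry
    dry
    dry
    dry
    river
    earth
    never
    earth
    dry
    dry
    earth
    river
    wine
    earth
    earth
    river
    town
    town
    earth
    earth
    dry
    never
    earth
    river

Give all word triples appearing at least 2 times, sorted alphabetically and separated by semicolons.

Trigram counts meeting the condition (at least 2 times):
  dry dry dry: 2
  earth earth earth: 3
  earth earth river: 2
  earth never earth: 2
  earth wine river: 2
  wine earth earth: 2

dry dry dry; earth earth earth; earth earth river; earth never earth; earth wine river; wine earth earth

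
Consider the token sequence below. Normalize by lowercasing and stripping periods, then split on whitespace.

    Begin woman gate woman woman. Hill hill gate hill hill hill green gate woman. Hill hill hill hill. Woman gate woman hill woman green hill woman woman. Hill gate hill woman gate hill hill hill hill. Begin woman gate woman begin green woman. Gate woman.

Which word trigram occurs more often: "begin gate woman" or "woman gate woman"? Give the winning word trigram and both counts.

"woman gate woman" (4 vs 0)

"begin gate woman": 0 occurrences
"woman gate woman": 4 occurrences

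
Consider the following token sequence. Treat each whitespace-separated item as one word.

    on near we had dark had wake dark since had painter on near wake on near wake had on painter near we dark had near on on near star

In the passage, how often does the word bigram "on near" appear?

4

Scanning the 28 overlapping bigram windows for "on near":
  position 1–2: on near
  position 12–13: on near
  position 15–16: on near
  position 27–28: on near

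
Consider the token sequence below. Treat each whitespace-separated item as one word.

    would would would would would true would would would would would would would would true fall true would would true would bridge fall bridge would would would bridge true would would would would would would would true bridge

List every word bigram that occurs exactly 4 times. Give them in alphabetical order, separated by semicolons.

true would; would true

Bigram counts meeting the condition (exactly 4 times):
  true would: 4
  would true: 4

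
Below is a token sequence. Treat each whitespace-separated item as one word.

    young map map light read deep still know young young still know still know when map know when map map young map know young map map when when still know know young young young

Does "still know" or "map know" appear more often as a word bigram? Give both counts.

"still know" (4 vs 2)

"still know": 4 occurrences
"map know": 2 occurrences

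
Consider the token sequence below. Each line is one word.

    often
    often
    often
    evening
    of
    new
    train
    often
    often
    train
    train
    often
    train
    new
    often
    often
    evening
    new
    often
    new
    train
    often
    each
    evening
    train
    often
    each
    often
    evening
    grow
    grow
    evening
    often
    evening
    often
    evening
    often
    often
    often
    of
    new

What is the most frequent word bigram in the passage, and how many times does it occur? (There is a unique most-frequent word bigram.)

Bigram frequencies (highest first):
  often often: 6
  often evening: 5
  train often: 4
  evening often: 3
  of new: 2
  new train: 2
  … (15 more, each ≤ 2)

"often often", 6 times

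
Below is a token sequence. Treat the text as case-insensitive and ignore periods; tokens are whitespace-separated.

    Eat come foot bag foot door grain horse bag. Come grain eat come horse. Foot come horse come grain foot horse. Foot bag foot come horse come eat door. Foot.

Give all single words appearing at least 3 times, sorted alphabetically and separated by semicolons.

bag; come; eat; foot; grain; horse

Unigram counts meeting the condition (at least 3 times):
  bag: 3
  come: 7
  eat: 3
  foot: 7
  grain: 3
  horse: 5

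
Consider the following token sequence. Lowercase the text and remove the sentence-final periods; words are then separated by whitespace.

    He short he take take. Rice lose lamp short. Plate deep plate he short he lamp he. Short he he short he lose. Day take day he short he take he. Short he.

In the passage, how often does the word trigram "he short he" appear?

Scanning the 31 overlapping trigram windows for "he short he":
  position 1–3: he short he
  position 13–15: he short he
  position 17–19: he short he
  position 20–22: he short he
  position 27–29: he short he
  position 31–33: he short he

6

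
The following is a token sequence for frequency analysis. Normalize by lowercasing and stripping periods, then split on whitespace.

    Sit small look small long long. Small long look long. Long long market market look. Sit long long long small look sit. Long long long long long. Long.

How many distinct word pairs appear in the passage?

13

28 tokens → 27 bigram windows in total.
Repeated bigrams (each contributes count−1 duplicates):
  long long: 10
  long small: 2
  look sit: 2
  sit long: 2
  small long: 2
  small look: 2
14 duplicate windows → 27 − 14 = 13 distinct.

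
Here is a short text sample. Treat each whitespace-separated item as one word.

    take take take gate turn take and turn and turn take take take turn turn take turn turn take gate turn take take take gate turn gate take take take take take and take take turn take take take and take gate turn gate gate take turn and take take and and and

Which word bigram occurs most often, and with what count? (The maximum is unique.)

"take take", 14 times

Bigram frequencies (highest first):
  take take: 14
  turn take: 6
  take gate: 4
  gate turn: 4
  take and: 4
  take turn: 4
  … (8 more, each ≤ 3)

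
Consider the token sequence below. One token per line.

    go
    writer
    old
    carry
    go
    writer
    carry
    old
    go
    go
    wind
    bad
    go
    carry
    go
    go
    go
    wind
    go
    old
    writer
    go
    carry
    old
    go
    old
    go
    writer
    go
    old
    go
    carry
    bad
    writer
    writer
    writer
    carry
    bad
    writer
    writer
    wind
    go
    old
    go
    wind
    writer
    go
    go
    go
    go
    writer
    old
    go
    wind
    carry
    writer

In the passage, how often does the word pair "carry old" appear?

2

Scanning the 55 overlapping bigram windows for "carry old":
  position 7–8: carry old
  position 23–24: carry old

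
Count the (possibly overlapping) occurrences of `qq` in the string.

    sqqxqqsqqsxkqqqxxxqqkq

Sliding a length-2 window over the 22 characters (21 positions):
  position 2–3: qq
  position 5–6: qq
  position 8–9: qq
  position 13–14: qq
  position 14–15: qq
  position 19–20: qq

6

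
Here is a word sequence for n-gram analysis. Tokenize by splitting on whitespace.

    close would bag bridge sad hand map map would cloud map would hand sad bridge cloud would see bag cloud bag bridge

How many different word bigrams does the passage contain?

19

22 tokens → 21 bigram windows in total.
Repeated bigrams (each contributes count−1 duplicates):
  bag bridge: 2
  map would: 2
2 duplicate windows → 21 − 2 = 19 distinct.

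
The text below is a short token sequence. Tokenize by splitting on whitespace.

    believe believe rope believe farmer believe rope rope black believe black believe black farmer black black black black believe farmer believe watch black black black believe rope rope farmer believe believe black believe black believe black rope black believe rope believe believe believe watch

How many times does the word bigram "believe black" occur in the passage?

Scanning the 43 overlapping bigram windows for "believe black":
  position 10–11: believe black
  position 12–13: believe black
  position 31–32: believe black
  position 33–34: believe black
  position 35–36: believe black

5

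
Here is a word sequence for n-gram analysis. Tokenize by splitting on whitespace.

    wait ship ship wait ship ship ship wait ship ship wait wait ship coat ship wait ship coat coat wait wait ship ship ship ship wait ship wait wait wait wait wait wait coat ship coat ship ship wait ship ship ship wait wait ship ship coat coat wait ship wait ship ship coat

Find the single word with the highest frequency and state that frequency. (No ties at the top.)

Unigram frequencies (highest first):
  ship: 26
  wait: 20
  coat: 8

"ship", 26 times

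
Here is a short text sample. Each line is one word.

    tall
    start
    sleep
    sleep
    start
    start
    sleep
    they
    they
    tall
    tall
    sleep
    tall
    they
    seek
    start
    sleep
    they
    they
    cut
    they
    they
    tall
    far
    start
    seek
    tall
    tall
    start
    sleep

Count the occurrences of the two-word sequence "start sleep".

Scanning the 29 overlapping bigram windows for "start sleep":
  position 2–3: start sleep
  position 6–7: start sleep
  position 16–17: start sleep
  position 29–30: start sleep

4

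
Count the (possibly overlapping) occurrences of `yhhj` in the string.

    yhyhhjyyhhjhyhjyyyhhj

Sliding a length-4 window over the 21 characters (18 positions):
  position 3–6: yhhj
  position 8–11: yhhj
  position 18–21: yhhj

3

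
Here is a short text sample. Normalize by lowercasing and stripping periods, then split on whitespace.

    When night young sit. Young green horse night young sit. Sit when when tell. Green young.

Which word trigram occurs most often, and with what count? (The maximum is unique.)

Trigram frequencies (highest first):
  night young sit: 2
  when night young: 1
  young sit young: 1
  sit young green: 1
  young green horse: 1
  green horse night: 1
  … (7 more, each ≤ 1)

"night young sit", 2 times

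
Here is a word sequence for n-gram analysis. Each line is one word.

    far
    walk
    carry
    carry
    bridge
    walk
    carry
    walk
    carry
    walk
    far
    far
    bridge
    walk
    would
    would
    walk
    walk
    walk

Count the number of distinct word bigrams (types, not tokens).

13

19 tokens → 18 bigram windows in total.
Repeated bigrams (each contributes count−1 duplicates):
  walk carry: 3
  bridge walk: 2
  carry walk: 2
  walk walk: 2
5 duplicate windows → 18 − 5 = 13 distinct.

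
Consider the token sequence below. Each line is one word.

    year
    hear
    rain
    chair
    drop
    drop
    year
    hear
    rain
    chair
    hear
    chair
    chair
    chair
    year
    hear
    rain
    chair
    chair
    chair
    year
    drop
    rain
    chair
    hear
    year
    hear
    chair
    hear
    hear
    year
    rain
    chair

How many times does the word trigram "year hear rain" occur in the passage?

3

Scanning the 31 overlapping trigram windows for "year hear rain":
  position 1–3: year hear rain
  position 7–9: year hear rain
  position 15–17: year hear rain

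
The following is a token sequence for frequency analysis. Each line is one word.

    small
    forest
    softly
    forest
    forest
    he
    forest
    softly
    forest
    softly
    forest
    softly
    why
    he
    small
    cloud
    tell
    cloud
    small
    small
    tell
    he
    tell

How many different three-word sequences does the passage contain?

18

23 tokens → 21 trigram windows in total.
Repeated trigrams (each contributes count−1 duplicates):
  forest softly forest: 3
  softly forest softly: 2
3 duplicate windows → 21 − 3 = 18 distinct.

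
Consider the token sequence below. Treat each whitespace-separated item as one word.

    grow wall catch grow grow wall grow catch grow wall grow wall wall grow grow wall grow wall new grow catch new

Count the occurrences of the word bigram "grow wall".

Scanning the 21 overlapping bigram windows for "grow wall":
  position 1–2: grow wall
  position 5–6: grow wall
  position 9–10: grow wall
  position 11–12: grow wall
  position 15–16: grow wall
  position 17–18: grow wall

6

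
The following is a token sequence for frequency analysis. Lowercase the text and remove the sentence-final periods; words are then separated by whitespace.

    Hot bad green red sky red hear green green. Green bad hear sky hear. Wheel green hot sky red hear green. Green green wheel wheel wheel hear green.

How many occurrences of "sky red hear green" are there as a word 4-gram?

2

Scanning the 25 overlapping 4-gram windows for "sky red hear green":
  position 5–8: sky red hear green
  position 18–21: sky red hear green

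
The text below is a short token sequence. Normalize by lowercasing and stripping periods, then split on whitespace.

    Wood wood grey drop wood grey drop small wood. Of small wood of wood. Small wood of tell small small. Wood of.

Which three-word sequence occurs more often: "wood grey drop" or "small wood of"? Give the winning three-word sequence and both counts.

"small wood of" (4 vs 2)

"wood grey drop": 2 occurrences
"small wood of": 4 occurrences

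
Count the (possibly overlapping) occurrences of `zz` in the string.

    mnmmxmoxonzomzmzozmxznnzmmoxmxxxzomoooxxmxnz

Sliding a length-2 window over the 44 characters (43 positions):
  (no match at any position)

0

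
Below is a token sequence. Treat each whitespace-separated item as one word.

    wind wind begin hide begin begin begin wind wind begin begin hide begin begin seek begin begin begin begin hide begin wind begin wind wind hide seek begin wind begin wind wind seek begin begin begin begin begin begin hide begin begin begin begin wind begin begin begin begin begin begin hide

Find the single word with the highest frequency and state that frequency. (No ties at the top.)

Unigram frequencies (highest first):
  begin: 32
  wind: 11
  hide: 6
  seek: 3

"begin", 32 times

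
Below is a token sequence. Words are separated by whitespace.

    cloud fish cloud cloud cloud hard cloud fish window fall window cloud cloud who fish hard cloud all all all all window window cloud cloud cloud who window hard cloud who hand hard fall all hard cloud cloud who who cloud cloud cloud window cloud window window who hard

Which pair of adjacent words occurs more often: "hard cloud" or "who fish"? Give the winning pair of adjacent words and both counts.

"hard cloud" (4 vs 1)

"hard cloud": 4 occurrences
"who fish": 1 occurrence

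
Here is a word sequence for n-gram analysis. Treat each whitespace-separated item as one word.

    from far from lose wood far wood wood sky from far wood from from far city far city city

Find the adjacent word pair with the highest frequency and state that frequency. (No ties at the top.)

"from far", 3 times

Bigram frequencies (highest first):
  from far: 3
  far wood: 2
  far city: 2
  far from: 1
  from lose: 1
  lose wood: 1
  … (8 more, each ≤ 1)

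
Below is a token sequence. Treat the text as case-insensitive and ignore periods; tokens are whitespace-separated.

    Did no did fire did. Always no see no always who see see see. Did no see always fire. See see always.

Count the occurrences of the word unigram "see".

Scanning the 22 tokens for "see":
  position 8: see
  position 12: see
  position 13: see
  position 14: see
  position 17: see
  position 20: see
  position 21: see

7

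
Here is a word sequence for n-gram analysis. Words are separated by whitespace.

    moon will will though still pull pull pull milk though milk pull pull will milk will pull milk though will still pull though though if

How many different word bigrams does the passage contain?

25 tokens → 24 bigram windows in total.
Repeated bigrams (each contributes count−1 duplicates):
  pull pull: 3
  milk though: 2
  pull milk: 2
  still pull: 2
5 duplicate windows → 24 − 5 = 19 distinct.

19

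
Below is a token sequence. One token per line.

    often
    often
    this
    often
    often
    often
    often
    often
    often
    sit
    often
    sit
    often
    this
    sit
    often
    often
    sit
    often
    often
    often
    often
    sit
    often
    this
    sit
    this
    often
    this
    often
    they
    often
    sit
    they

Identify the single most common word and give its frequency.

"often", 20 times

Unigram frequencies (highest first):
  often: 20
  sit: 7
  this: 5
  they: 2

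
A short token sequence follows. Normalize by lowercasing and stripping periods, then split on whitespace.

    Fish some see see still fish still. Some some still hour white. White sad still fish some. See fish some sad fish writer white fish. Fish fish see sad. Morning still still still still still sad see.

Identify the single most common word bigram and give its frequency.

Bigram frequencies (highest first):
  still still: 4
  fish some: 3
  some see: 2
  still fish: 2
  fish fish: 2
  see see: 1
  … (22 more, each ≤ 1)

"still still", 4 times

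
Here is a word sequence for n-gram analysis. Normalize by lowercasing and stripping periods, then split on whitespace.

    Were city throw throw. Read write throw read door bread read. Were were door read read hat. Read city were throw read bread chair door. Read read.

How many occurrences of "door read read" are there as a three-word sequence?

2

Scanning the 25 overlapping trigram windows for "door read read":
  position 14–16: door read read
  position 25–27: door read read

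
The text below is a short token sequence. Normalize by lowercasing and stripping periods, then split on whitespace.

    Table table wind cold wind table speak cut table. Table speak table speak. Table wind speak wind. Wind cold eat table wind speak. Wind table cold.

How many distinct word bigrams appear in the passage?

15

26 tokens → 25 bigram windows in total.
Repeated bigrams (each contributes count−1 duplicates):
  table speak: 3
  table wind: 3
  speak table: 2
  speak wind: 2
  table table: 2
  wind cold: 2
  wind speak: 2
  wind table: 2
10 duplicate windows → 25 − 10 = 15 distinct.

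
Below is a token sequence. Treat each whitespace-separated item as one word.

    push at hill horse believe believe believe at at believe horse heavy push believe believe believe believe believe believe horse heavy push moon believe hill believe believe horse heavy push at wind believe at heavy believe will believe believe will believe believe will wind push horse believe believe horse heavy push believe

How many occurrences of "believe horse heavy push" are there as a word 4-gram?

4

Scanning the 49 overlapping 4-gram windows for "believe horse heavy push":
  position 10–13: believe horse heavy push
  position 19–22: believe horse heavy push
  position 27–30: believe horse heavy push
  position 48–51: believe horse heavy push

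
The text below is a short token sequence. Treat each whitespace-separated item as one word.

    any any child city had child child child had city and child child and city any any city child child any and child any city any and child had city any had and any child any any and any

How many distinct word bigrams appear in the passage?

39 tokens → 38 bigram windows in total.
Repeated bigrams (each contributes count−1 duplicates):
  child child: 4
  and child: 3
  any and: 3
  any any: 3
  child any: 3
  city any: 3
  and any: 2
  any child: 2
  … (3 more repeated)
18 duplicate windows → 38 − 18 = 20 distinct.

20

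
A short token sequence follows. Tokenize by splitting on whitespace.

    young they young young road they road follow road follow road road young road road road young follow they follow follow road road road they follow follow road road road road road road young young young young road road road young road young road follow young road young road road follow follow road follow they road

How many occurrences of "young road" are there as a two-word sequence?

7

Scanning the 55 overlapping bigram windows for "young road":
  position 4–5: young road
  position 13–14: young road
  position 37–38: young road
  position 41–42: young road
  position 43–44: young road
  position 46–47: young road
  position 48–49: young road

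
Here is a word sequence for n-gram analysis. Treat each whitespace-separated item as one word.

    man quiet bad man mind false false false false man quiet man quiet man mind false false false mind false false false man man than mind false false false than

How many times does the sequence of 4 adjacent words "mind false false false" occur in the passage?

Scanning the 27 overlapping 4-gram windows for "mind false false false":
  position 5–8: mind false false false
  position 15–18: mind false false false
  position 19–22: mind false false false
  position 26–29: mind false false false

4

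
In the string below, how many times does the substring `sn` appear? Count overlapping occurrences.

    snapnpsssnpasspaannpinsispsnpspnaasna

4

Sliding a length-2 window over the 37 characters (36 positions):
  position 1–2: sn
  position 9–10: sn
  position 27–28: sn
  position 35–36: sn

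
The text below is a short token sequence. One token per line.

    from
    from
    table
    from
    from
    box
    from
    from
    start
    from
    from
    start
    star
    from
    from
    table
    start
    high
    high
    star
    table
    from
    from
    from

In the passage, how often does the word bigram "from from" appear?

7

Scanning the 23 overlapping bigram windows for "from from":
  position 1–2: from from
  position 4–5: from from
  position 7–8: from from
  position 10–11: from from
  position 14–15: from from
  position 22–23: from from
  position 23–24: from from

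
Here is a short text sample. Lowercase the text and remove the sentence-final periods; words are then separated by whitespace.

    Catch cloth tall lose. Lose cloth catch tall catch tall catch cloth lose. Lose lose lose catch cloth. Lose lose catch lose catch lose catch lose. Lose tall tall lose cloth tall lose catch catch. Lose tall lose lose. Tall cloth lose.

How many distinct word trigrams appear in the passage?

42 tokens → 40 trigram windows in total.
Repeated trigrams (each contributes count−1 duplicates):
  lose catch lose: 3
  catch cloth lose: 2
  catch lose catch: 2
  catch tall catch: 2
  cloth lose lose: 2
  cloth tall lose: 2
  lose lose catch: 2
  lose lose lose: 2
  … (2 more repeated)
11 duplicate windows → 40 − 11 = 29 distinct.

29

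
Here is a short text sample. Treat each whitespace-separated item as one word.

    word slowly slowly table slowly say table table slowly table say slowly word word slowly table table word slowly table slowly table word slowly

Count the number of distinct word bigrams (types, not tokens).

24 tokens → 23 bigram windows in total.
Repeated bigrams (each contributes count−1 duplicates):
  slowly table: 5
  word slowly: 4
  table slowly: 3
  table table: 2
  table word: 2
11 duplicate windows → 23 − 11 = 12 distinct.

12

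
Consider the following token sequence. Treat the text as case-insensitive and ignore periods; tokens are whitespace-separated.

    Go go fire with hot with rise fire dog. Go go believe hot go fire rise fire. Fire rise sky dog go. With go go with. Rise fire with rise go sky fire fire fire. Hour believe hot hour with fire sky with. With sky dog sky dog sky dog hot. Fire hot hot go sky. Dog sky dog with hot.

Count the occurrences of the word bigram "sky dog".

Scanning the 60 overlapping bigram windows for "sky dog":
  position 20–21: sky dog
  position 45–46: sky dog
  position 47–48: sky dog
  position 49–50: sky dog
  position 56–57: sky dog
  position 58–59: sky dog

6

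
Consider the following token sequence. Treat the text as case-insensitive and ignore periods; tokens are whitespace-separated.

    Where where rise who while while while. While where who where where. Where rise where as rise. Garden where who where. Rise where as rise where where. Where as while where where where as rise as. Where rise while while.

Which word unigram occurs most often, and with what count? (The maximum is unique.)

"where", 17 times

Unigram frequencies (highest first):
  where: 17
  rise: 7
  while: 7
  as: 5
  who: 3
  garden: 1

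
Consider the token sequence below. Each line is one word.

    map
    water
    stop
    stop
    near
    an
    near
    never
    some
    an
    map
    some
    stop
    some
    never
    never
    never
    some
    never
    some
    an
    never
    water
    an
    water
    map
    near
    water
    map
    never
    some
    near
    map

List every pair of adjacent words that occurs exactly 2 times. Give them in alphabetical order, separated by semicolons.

Bigram counts meeting the condition (exactly 2 times):
  never never: 2
  some an: 2
  some never: 2
  water map: 2

never never; some an; some never; water map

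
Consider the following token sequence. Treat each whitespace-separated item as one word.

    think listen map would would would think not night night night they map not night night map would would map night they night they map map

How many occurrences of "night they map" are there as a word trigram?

2

Scanning the 24 overlapping trigram windows for "night they map":
  position 11–13: night they map
  position 23–25: night they map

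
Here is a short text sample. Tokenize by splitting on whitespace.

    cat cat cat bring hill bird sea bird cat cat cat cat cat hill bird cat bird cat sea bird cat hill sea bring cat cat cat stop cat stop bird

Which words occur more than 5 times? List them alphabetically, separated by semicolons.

bird; cat

Unigram counts meeting the condition (more than 5 times):
  bird: 6
  cat: 15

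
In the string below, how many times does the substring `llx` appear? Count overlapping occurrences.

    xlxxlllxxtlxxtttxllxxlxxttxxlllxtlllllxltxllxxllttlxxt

Sliding a length-3 window over the 54 characters (52 positions):
  position 6–8: llx
  position 18–20: llx
  position 30–32: llx
  position 37–39: llx
  position 43–45: llx

5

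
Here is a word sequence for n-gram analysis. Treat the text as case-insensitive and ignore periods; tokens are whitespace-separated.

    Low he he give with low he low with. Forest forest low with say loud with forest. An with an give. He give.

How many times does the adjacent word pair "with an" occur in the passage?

Scanning the 22 overlapping bigram windows for "with an":
  position 19–20: with an

1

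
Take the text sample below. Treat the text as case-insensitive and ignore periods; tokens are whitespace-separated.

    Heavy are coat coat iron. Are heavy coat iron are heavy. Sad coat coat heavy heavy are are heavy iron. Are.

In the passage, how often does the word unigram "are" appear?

6

Scanning the 21 tokens for "are":
  position 2: are
  position 6: are
  position 10: are
  position 17: are
  position 18: are
  position 21: are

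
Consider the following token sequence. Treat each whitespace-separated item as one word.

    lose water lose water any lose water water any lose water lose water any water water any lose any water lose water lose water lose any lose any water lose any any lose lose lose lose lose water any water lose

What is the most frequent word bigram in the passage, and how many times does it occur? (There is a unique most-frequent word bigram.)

Bigram frequencies (highest first):
  lose water: 8
  water lose: 7
  water any: 5
  any lose: 5
  any water: 4
  lose any: 4
  … (3 more, each ≤ 4)

"lose water", 8 times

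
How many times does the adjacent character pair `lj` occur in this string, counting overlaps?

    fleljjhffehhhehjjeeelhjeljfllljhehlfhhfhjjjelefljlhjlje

5

Sliding a length-2 window over the 55 characters (54 positions):
  position 4–5: lj
  position 25–26: lj
  position 30–31: lj
  position 48–49: lj
  position 53–54: lj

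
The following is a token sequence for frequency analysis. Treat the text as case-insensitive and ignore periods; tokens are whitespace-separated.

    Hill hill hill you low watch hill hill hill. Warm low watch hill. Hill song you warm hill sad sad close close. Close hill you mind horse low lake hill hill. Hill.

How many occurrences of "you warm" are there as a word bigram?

Scanning the 31 overlapping bigram windows for "you warm":
  position 16–17: you warm

1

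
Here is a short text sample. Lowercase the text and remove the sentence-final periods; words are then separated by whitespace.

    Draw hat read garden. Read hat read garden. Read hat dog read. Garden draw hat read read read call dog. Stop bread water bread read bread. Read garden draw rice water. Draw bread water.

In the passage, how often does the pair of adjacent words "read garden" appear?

4

Scanning the 33 overlapping bigram windows for "read garden":
  position 3–4: read garden
  position 7–8: read garden
  position 12–13: read garden
  position 27–28: read garden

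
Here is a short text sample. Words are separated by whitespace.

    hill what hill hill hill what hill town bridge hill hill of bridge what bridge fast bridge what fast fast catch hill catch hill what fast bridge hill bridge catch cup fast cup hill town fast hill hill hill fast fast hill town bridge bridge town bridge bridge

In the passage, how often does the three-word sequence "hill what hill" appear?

2

Scanning the 46 overlapping trigram windows for "hill what hill":
  position 1–3: hill what hill
  position 5–7: hill what hill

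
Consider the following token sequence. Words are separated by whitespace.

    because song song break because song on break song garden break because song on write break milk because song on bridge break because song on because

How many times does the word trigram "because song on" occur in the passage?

4

Scanning the 24 overlapping trigram windows for "because song on":
  position 5–7: because song on
  position 12–14: because song on
  position 18–20: because song on
  position 23–25: because song on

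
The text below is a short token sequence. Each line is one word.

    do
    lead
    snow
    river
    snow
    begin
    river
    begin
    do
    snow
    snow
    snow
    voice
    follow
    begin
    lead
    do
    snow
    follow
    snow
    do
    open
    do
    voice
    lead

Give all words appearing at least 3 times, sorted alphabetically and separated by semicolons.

Unigram counts meeting the condition (at least 3 times):
  begin: 3
  do: 5
  lead: 3
  snow: 7

begin; do; lead; snow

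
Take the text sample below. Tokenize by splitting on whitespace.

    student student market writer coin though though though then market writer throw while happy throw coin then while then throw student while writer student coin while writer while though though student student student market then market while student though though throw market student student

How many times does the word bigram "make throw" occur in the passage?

0

Scanning the 43 overlapping bigram windows for "make throw":
  (none found)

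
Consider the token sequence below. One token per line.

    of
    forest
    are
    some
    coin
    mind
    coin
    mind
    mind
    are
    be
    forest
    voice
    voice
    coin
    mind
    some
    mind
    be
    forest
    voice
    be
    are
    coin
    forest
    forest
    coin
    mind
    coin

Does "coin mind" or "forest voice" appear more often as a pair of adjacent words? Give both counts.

"coin mind" (4 vs 2)

"coin mind": 4 occurrences
"forest voice": 2 occurrences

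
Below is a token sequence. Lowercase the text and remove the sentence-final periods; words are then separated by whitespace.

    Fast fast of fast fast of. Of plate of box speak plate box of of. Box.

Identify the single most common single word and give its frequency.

Unigram frequencies (highest first):
  of: 6
  fast: 4
  box: 3
  plate: 2
  speak: 1

"of", 6 times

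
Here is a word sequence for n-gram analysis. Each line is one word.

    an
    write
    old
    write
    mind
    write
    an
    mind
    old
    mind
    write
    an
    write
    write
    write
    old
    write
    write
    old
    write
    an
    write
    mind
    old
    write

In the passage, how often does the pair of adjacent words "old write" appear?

Scanning the 24 overlapping bigram windows for "old write":
  position 3–4: old write
  position 16–17: old write
  position 19–20: old write
  position 24–25: old write

4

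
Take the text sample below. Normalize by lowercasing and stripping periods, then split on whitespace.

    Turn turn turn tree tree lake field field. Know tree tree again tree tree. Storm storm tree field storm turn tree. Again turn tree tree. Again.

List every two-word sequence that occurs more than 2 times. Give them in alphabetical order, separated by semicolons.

tree again; tree tree; turn tree

Bigram counts meeting the condition (more than 2 times):
  tree again: 3
  tree tree: 4
  turn tree: 3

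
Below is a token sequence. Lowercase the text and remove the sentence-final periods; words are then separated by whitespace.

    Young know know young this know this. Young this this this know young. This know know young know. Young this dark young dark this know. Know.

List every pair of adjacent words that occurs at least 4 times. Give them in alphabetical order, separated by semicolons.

Bigram counts meeting the condition (at least 4 times):
  know young: 4
  this know: 4
  young this: 4

know young; this know; young this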